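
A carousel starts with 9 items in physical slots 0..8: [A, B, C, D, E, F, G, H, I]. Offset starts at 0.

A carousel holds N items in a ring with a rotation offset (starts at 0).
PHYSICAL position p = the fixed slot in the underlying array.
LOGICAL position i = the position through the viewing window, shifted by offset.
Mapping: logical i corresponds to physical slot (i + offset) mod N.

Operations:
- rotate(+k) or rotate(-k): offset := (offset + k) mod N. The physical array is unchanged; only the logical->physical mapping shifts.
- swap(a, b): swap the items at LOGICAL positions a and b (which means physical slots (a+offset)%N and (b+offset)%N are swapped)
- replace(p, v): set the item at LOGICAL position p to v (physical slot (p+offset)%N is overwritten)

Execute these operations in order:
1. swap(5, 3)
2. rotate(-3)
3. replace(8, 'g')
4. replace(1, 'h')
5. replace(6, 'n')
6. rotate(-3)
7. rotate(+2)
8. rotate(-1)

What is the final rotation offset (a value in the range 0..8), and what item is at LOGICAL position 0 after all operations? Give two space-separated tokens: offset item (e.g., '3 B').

Answer: 4 E

Derivation:
After op 1 (swap(5, 3)): offset=0, physical=[A,B,C,F,E,D,G,H,I], logical=[A,B,C,F,E,D,G,H,I]
After op 2 (rotate(-3)): offset=6, physical=[A,B,C,F,E,D,G,H,I], logical=[G,H,I,A,B,C,F,E,D]
After op 3 (replace(8, 'g')): offset=6, physical=[A,B,C,F,E,g,G,H,I], logical=[G,H,I,A,B,C,F,E,g]
After op 4 (replace(1, 'h')): offset=6, physical=[A,B,C,F,E,g,G,h,I], logical=[G,h,I,A,B,C,F,E,g]
After op 5 (replace(6, 'n')): offset=6, physical=[A,B,C,n,E,g,G,h,I], logical=[G,h,I,A,B,C,n,E,g]
After op 6 (rotate(-3)): offset=3, physical=[A,B,C,n,E,g,G,h,I], logical=[n,E,g,G,h,I,A,B,C]
After op 7 (rotate(+2)): offset=5, physical=[A,B,C,n,E,g,G,h,I], logical=[g,G,h,I,A,B,C,n,E]
After op 8 (rotate(-1)): offset=4, physical=[A,B,C,n,E,g,G,h,I], logical=[E,g,G,h,I,A,B,C,n]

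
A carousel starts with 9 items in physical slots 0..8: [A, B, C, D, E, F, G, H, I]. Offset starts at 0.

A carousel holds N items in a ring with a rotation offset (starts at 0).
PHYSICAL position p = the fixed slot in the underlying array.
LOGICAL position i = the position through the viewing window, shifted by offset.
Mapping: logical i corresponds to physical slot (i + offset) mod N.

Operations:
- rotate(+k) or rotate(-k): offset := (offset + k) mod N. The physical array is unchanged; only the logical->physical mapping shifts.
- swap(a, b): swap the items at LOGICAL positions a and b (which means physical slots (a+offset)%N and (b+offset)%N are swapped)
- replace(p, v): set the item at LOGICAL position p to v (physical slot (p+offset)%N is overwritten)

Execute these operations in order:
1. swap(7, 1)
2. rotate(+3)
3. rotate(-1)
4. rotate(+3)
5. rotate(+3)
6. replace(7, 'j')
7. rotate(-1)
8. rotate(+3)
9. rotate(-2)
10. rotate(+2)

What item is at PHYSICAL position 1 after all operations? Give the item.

After op 1 (swap(7, 1)): offset=0, physical=[A,H,C,D,E,F,G,B,I], logical=[A,H,C,D,E,F,G,B,I]
After op 2 (rotate(+3)): offset=3, physical=[A,H,C,D,E,F,G,B,I], logical=[D,E,F,G,B,I,A,H,C]
After op 3 (rotate(-1)): offset=2, physical=[A,H,C,D,E,F,G,B,I], logical=[C,D,E,F,G,B,I,A,H]
After op 4 (rotate(+3)): offset=5, physical=[A,H,C,D,E,F,G,B,I], logical=[F,G,B,I,A,H,C,D,E]
After op 5 (rotate(+3)): offset=8, physical=[A,H,C,D,E,F,G,B,I], logical=[I,A,H,C,D,E,F,G,B]
After op 6 (replace(7, 'j')): offset=8, physical=[A,H,C,D,E,F,j,B,I], logical=[I,A,H,C,D,E,F,j,B]
After op 7 (rotate(-1)): offset=7, physical=[A,H,C,D,E,F,j,B,I], logical=[B,I,A,H,C,D,E,F,j]
After op 8 (rotate(+3)): offset=1, physical=[A,H,C,D,E,F,j,B,I], logical=[H,C,D,E,F,j,B,I,A]
After op 9 (rotate(-2)): offset=8, physical=[A,H,C,D,E,F,j,B,I], logical=[I,A,H,C,D,E,F,j,B]
After op 10 (rotate(+2)): offset=1, physical=[A,H,C,D,E,F,j,B,I], logical=[H,C,D,E,F,j,B,I,A]

Answer: H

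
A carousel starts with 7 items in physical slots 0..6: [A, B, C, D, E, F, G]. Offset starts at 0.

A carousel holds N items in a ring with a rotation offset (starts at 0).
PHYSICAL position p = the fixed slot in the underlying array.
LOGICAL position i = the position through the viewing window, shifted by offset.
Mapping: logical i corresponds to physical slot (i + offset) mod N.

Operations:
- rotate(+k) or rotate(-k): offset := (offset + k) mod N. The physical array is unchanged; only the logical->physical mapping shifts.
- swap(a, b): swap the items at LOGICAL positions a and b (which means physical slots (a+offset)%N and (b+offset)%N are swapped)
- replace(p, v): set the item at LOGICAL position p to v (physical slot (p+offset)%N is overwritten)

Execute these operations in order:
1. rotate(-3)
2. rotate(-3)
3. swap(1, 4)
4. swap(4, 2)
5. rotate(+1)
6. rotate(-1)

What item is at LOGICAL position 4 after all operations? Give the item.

Answer: D

Derivation:
After op 1 (rotate(-3)): offset=4, physical=[A,B,C,D,E,F,G], logical=[E,F,G,A,B,C,D]
After op 2 (rotate(-3)): offset=1, physical=[A,B,C,D,E,F,G], logical=[B,C,D,E,F,G,A]
After op 3 (swap(1, 4)): offset=1, physical=[A,B,F,D,E,C,G], logical=[B,F,D,E,C,G,A]
After op 4 (swap(4, 2)): offset=1, physical=[A,B,F,C,E,D,G], logical=[B,F,C,E,D,G,A]
After op 5 (rotate(+1)): offset=2, physical=[A,B,F,C,E,D,G], logical=[F,C,E,D,G,A,B]
After op 6 (rotate(-1)): offset=1, physical=[A,B,F,C,E,D,G], logical=[B,F,C,E,D,G,A]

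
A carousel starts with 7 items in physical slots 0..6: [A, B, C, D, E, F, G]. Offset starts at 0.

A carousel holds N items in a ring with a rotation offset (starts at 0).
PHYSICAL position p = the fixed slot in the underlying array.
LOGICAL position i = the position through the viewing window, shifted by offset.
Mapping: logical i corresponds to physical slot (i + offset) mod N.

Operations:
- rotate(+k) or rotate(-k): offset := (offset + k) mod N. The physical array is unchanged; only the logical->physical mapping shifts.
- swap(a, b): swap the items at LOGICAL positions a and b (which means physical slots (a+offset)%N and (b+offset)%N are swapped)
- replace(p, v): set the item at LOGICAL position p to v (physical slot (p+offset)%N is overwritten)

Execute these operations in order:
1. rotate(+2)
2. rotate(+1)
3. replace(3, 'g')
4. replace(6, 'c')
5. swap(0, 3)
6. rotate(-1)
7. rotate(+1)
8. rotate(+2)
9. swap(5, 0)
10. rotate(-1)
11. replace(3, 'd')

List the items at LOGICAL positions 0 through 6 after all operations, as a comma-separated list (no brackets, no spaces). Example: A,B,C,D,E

After op 1 (rotate(+2)): offset=2, physical=[A,B,C,D,E,F,G], logical=[C,D,E,F,G,A,B]
After op 2 (rotate(+1)): offset=3, physical=[A,B,C,D,E,F,G], logical=[D,E,F,G,A,B,C]
After op 3 (replace(3, 'g')): offset=3, physical=[A,B,C,D,E,F,g], logical=[D,E,F,g,A,B,C]
After op 4 (replace(6, 'c')): offset=3, physical=[A,B,c,D,E,F,g], logical=[D,E,F,g,A,B,c]
After op 5 (swap(0, 3)): offset=3, physical=[A,B,c,g,E,F,D], logical=[g,E,F,D,A,B,c]
After op 6 (rotate(-1)): offset=2, physical=[A,B,c,g,E,F,D], logical=[c,g,E,F,D,A,B]
After op 7 (rotate(+1)): offset=3, physical=[A,B,c,g,E,F,D], logical=[g,E,F,D,A,B,c]
After op 8 (rotate(+2)): offset=5, physical=[A,B,c,g,E,F,D], logical=[F,D,A,B,c,g,E]
After op 9 (swap(5, 0)): offset=5, physical=[A,B,c,F,E,g,D], logical=[g,D,A,B,c,F,E]
After op 10 (rotate(-1)): offset=4, physical=[A,B,c,F,E,g,D], logical=[E,g,D,A,B,c,F]
After op 11 (replace(3, 'd')): offset=4, physical=[d,B,c,F,E,g,D], logical=[E,g,D,d,B,c,F]

Answer: E,g,D,d,B,c,F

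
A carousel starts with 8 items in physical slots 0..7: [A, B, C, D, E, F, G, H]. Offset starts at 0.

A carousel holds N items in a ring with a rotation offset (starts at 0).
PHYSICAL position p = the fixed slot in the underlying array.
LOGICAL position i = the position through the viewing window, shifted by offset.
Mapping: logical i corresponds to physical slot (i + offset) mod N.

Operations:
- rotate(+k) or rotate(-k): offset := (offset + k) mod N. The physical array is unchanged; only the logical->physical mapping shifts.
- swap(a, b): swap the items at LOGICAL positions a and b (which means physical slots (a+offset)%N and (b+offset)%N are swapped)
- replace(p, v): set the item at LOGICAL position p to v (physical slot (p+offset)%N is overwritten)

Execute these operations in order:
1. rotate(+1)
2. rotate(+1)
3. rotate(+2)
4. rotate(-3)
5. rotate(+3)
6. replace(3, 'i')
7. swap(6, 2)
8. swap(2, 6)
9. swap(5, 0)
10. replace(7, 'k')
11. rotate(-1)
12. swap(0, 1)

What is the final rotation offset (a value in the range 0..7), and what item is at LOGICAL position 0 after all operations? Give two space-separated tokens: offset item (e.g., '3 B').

Answer: 3 B

Derivation:
After op 1 (rotate(+1)): offset=1, physical=[A,B,C,D,E,F,G,H], logical=[B,C,D,E,F,G,H,A]
After op 2 (rotate(+1)): offset=2, physical=[A,B,C,D,E,F,G,H], logical=[C,D,E,F,G,H,A,B]
After op 3 (rotate(+2)): offset=4, physical=[A,B,C,D,E,F,G,H], logical=[E,F,G,H,A,B,C,D]
After op 4 (rotate(-3)): offset=1, physical=[A,B,C,D,E,F,G,H], logical=[B,C,D,E,F,G,H,A]
After op 5 (rotate(+3)): offset=4, physical=[A,B,C,D,E,F,G,H], logical=[E,F,G,H,A,B,C,D]
After op 6 (replace(3, 'i')): offset=4, physical=[A,B,C,D,E,F,G,i], logical=[E,F,G,i,A,B,C,D]
After op 7 (swap(6, 2)): offset=4, physical=[A,B,G,D,E,F,C,i], logical=[E,F,C,i,A,B,G,D]
After op 8 (swap(2, 6)): offset=4, physical=[A,B,C,D,E,F,G,i], logical=[E,F,G,i,A,B,C,D]
After op 9 (swap(5, 0)): offset=4, physical=[A,E,C,D,B,F,G,i], logical=[B,F,G,i,A,E,C,D]
After op 10 (replace(7, 'k')): offset=4, physical=[A,E,C,k,B,F,G,i], logical=[B,F,G,i,A,E,C,k]
After op 11 (rotate(-1)): offset=3, physical=[A,E,C,k,B,F,G,i], logical=[k,B,F,G,i,A,E,C]
After op 12 (swap(0, 1)): offset=3, physical=[A,E,C,B,k,F,G,i], logical=[B,k,F,G,i,A,E,C]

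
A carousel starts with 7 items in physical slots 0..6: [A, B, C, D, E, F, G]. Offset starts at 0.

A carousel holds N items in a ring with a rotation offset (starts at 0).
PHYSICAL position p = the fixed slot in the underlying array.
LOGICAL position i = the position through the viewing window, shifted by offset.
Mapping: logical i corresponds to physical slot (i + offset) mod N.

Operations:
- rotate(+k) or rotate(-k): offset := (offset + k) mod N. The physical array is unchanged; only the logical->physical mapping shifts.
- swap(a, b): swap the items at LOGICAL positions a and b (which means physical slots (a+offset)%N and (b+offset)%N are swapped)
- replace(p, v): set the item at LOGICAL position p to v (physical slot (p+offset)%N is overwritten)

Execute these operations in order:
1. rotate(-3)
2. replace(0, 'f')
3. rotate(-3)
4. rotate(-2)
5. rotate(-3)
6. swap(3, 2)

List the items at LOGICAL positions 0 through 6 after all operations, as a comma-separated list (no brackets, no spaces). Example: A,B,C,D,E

After op 1 (rotate(-3)): offset=4, physical=[A,B,C,D,E,F,G], logical=[E,F,G,A,B,C,D]
After op 2 (replace(0, 'f')): offset=4, physical=[A,B,C,D,f,F,G], logical=[f,F,G,A,B,C,D]
After op 3 (rotate(-3)): offset=1, physical=[A,B,C,D,f,F,G], logical=[B,C,D,f,F,G,A]
After op 4 (rotate(-2)): offset=6, physical=[A,B,C,D,f,F,G], logical=[G,A,B,C,D,f,F]
After op 5 (rotate(-3)): offset=3, physical=[A,B,C,D,f,F,G], logical=[D,f,F,G,A,B,C]
After op 6 (swap(3, 2)): offset=3, physical=[A,B,C,D,f,G,F], logical=[D,f,G,F,A,B,C]

Answer: D,f,G,F,A,B,C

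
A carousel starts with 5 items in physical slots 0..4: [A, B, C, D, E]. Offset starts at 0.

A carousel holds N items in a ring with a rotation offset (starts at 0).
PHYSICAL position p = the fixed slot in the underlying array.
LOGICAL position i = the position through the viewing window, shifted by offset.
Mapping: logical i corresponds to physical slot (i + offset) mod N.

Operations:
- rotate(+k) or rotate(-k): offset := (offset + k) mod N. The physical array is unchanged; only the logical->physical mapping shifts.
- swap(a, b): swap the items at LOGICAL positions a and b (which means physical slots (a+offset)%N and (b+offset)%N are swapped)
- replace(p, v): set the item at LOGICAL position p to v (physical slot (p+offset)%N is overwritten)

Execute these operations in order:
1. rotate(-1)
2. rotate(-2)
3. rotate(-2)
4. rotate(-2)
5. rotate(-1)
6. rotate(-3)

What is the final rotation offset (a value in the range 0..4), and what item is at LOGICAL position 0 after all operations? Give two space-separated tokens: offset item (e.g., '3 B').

Answer: 4 E

Derivation:
After op 1 (rotate(-1)): offset=4, physical=[A,B,C,D,E], logical=[E,A,B,C,D]
After op 2 (rotate(-2)): offset=2, physical=[A,B,C,D,E], logical=[C,D,E,A,B]
After op 3 (rotate(-2)): offset=0, physical=[A,B,C,D,E], logical=[A,B,C,D,E]
After op 4 (rotate(-2)): offset=3, physical=[A,B,C,D,E], logical=[D,E,A,B,C]
After op 5 (rotate(-1)): offset=2, physical=[A,B,C,D,E], logical=[C,D,E,A,B]
After op 6 (rotate(-3)): offset=4, physical=[A,B,C,D,E], logical=[E,A,B,C,D]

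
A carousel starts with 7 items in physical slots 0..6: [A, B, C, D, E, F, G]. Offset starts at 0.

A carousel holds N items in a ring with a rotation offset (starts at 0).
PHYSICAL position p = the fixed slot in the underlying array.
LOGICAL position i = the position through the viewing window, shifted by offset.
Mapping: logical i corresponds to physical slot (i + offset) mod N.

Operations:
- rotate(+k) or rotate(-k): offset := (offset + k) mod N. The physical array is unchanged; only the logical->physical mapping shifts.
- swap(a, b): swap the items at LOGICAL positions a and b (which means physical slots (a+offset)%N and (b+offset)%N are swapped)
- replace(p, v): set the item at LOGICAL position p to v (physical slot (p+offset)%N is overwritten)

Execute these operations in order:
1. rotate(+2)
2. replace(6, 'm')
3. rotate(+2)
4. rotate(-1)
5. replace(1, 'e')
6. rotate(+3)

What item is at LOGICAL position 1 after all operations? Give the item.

After op 1 (rotate(+2)): offset=2, physical=[A,B,C,D,E,F,G], logical=[C,D,E,F,G,A,B]
After op 2 (replace(6, 'm')): offset=2, physical=[A,m,C,D,E,F,G], logical=[C,D,E,F,G,A,m]
After op 3 (rotate(+2)): offset=4, physical=[A,m,C,D,E,F,G], logical=[E,F,G,A,m,C,D]
After op 4 (rotate(-1)): offset=3, physical=[A,m,C,D,E,F,G], logical=[D,E,F,G,A,m,C]
After op 5 (replace(1, 'e')): offset=3, physical=[A,m,C,D,e,F,G], logical=[D,e,F,G,A,m,C]
After op 6 (rotate(+3)): offset=6, physical=[A,m,C,D,e,F,G], logical=[G,A,m,C,D,e,F]

Answer: A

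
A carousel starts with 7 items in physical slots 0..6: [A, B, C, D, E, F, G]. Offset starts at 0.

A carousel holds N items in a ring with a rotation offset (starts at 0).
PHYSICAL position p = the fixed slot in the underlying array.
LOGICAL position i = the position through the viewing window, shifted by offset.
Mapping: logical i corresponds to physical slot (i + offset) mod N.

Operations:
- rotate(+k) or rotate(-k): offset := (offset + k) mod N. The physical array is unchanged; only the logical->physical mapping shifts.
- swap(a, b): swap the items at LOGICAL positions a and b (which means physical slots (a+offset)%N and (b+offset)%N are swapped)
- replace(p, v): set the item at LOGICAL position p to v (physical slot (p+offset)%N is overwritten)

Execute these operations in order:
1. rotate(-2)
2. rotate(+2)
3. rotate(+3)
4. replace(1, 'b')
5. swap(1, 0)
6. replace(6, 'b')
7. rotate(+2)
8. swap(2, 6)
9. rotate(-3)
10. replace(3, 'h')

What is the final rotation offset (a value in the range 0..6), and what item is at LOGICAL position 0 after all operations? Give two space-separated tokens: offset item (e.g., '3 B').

After op 1 (rotate(-2)): offset=5, physical=[A,B,C,D,E,F,G], logical=[F,G,A,B,C,D,E]
After op 2 (rotate(+2)): offset=0, physical=[A,B,C,D,E,F,G], logical=[A,B,C,D,E,F,G]
After op 3 (rotate(+3)): offset=3, physical=[A,B,C,D,E,F,G], logical=[D,E,F,G,A,B,C]
After op 4 (replace(1, 'b')): offset=3, physical=[A,B,C,D,b,F,G], logical=[D,b,F,G,A,B,C]
After op 5 (swap(1, 0)): offset=3, physical=[A,B,C,b,D,F,G], logical=[b,D,F,G,A,B,C]
After op 6 (replace(6, 'b')): offset=3, physical=[A,B,b,b,D,F,G], logical=[b,D,F,G,A,B,b]
After op 7 (rotate(+2)): offset=5, physical=[A,B,b,b,D,F,G], logical=[F,G,A,B,b,b,D]
After op 8 (swap(2, 6)): offset=5, physical=[D,B,b,b,A,F,G], logical=[F,G,D,B,b,b,A]
After op 9 (rotate(-3)): offset=2, physical=[D,B,b,b,A,F,G], logical=[b,b,A,F,G,D,B]
After op 10 (replace(3, 'h')): offset=2, physical=[D,B,b,b,A,h,G], logical=[b,b,A,h,G,D,B]

Answer: 2 b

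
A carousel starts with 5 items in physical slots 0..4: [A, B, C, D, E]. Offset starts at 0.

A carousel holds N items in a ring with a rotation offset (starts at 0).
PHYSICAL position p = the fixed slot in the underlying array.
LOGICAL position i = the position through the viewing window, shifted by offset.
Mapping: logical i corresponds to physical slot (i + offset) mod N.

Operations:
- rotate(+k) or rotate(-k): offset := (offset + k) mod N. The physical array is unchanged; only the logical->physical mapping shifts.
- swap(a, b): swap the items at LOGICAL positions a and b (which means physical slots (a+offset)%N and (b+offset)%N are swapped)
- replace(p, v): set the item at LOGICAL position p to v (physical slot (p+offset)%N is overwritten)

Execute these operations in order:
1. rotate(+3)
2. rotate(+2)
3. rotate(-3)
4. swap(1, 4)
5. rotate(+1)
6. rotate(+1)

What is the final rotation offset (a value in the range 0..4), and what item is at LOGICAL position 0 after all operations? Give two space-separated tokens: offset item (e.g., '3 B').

After op 1 (rotate(+3)): offset=3, physical=[A,B,C,D,E], logical=[D,E,A,B,C]
After op 2 (rotate(+2)): offset=0, physical=[A,B,C,D,E], logical=[A,B,C,D,E]
After op 3 (rotate(-3)): offset=2, physical=[A,B,C,D,E], logical=[C,D,E,A,B]
After op 4 (swap(1, 4)): offset=2, physical=[A,D,C,B,E], logical=[C,B,E,A,D]
After op 5 (rotate(+1)): offset=3, physical=[A,D,C,B,E], logical=[B,E,A,D,C]
After op 6 (rotate(+1)): offset=4, physical=[A,D,C,B,E], logical=[E,A,D,C,B]

Answer: 4 E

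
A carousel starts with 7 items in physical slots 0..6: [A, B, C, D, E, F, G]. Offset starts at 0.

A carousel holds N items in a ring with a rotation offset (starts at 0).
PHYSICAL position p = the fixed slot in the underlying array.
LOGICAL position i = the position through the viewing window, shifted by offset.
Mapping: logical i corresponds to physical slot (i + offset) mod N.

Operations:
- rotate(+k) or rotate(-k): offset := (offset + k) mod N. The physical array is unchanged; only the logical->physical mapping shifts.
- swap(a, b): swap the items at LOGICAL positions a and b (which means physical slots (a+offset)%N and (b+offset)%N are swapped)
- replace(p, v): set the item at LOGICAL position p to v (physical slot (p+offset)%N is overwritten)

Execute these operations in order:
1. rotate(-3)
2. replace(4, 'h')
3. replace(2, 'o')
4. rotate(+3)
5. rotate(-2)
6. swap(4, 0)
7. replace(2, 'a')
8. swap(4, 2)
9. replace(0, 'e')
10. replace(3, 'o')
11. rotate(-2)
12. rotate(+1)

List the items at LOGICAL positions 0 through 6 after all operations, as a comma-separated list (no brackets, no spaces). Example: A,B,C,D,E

After op 1 (rotate(-3)): offset=4, physical=[A,B,C,D,E,F,G], logical=[E,F,G,A,B,C,D]
After op 2 (replace(4, 'h')): offset=4, physical=[A,h,C,D,E,F,G], logical=[E,F,G,A,h,C,D]
After op 3 (replace(2, 'o')): offset=4, physical=[A,h,C,D,E,F,o], logical=[E,F,o,A,h,C,D]
After op 4 (rotate(+3)): offset=0, physical=[A,h,C,D,E,F,o], logical=[A,h,C,D,E,F,o]
After op 5 (rotate(-2)): offset=5, physical=[A,h,C,D,E,F,o], logical=[F,o,A,h,C,D,E]
After op 6 (swap(4, 0)): offset=5, physical=[A,h,F,D,E,C,o], logical=[C,o,A,h,F,D,E]
After op 7 (replace(2, 'a')): offset=5, physical=[a,h,F,D,E,C,o], logical=[C,o,a,h,F,D,E]
After op 8 (swap(4, 2)): offset=5, physical=[F,h,a,D,E,C,o], logical=[C,o,F,h,a,D,E]
After op 9 (replace(0, 'e')): offset=5, physical=[F,h,a,D,E,e,o], logical=[e,o,F,h,a,D,E]
After op 10 (replace(3, 'o')): offset=5, physical=[F,o,a,D,E,e,o], logical=[e,o,F,o,a,D,E]
After op 11 (rotate(-2)): offset=3, physical=[F,o,a,D,E,e,o], logical=[D,E,e,o,F,o,a]
After op 12 (rotate(+1)): offset=4, physical=[F,o,a,D,E,e,o], logical=[E,e,o,F,o,a,D]

Answer: E,e,o,F,o,a,D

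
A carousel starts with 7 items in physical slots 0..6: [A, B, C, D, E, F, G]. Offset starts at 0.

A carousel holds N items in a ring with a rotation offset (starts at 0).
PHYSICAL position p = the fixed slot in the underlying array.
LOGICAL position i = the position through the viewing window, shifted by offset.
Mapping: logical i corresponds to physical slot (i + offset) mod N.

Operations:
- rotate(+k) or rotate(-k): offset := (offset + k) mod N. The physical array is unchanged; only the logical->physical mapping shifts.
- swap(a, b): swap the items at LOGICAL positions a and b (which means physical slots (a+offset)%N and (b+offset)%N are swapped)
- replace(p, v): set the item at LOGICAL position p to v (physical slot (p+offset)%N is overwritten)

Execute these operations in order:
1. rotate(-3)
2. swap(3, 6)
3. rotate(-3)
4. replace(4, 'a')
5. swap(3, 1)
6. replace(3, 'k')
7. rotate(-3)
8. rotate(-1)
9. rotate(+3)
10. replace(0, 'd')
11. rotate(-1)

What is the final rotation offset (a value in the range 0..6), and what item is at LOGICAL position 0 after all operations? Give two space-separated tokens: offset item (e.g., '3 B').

Answer: 6 G

Derivation:
After op 1 (rotate(-3)): offset=4, physical=[A,B,C,D,E,F,G], logical=[E,F,G,A,B,C,D]
After op 2 (swap(3, 6)): offset=4, physical=[D,B,C,A,E,F,G], logical=[E,F,G,D,B,C,A]
After op 3 (rotate(-3)): offset=1, physical=[D,B,C,A,E,F,G], logical=[B,C,A,E,F,G,D]
After op 4 (replace(4, 'a')): offset=1, physical=[D,B,C,A,E,a,G], logical=[B,C,A,E,a,G,D]
After op 5 (swap(3, 1)): offset=1, physical=[D,B,E,A,C,a,G], logical=[B,E,A,C,a,G,D]
After op 6 (replace(3, 'k')): offset=1, physical=[D,B,E,A,k,a,G], logical=[B,E,A,k,a,G,D]
After op 7 (rotate(-3)): offset=5, physical=[D,B,E,A,k,a,G], logical=[a,G,D,B,E,A,k]
After op 8 (rotate(-1)): offset=4, physical=[D,B,E,A,k,a,G], logical=[k,a,G,D,B,E,A]
After op 9 (rotate(+3)): offset=0, physical=[D,B,E,A,k,a,G], logical=[D,B,E,A,k,a,G]
After op 10 (replace(0, 'd')): offset=0, physical=[d,B,E,A,k,a,G], logical=[d,B,E,A,k,a,G]
After op 11 (rotate(-1)): offset=6, physical=[d,B,E,A,k,a,G], logical=[G,d,B,E,A,k,a]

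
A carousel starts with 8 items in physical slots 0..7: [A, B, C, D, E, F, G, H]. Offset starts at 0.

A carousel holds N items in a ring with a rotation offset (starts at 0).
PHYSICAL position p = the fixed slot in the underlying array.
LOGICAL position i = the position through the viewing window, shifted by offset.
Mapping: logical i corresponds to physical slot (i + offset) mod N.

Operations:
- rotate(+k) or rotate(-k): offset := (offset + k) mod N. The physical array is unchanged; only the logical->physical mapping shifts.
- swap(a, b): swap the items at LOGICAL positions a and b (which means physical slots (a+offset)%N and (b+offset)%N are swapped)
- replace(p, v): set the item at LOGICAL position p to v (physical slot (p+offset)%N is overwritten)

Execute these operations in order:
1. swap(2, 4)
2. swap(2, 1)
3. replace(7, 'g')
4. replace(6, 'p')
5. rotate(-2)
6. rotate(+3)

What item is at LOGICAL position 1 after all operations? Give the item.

After op 1 (swap(2, 4)): offset=0, physical=[A,B,E,D,C,F,G,H], logical=[A,B,E,D,C,F,G,H]
After op 2 (swap(2, 1)): offset=0, physical=[A,E,B,D,C,F,G,H], logical=[A,E,B,D,C,F,G,H]
After op 3 (replace(7, 'g')): offset=0, physical=[A,E,B,D,C,F,G,g], logical=[A,E,B,D,C,F,G,g]
After op 4 (replace(6, 'p')): offset=0, physical=[A,E,B,D,C,F,p,g], logical=[A,E,B,D,C,F,p,g]
After op 5 (rotate(-2)): offset=6, physical=[A,E,B,D,C,F,p,g], logical=[p,g,A,E,B,D,C,F]
After op 6 (rotate(+3)): offset=1, physical=[A,E,B,D,C,F,p,g], logical=[E,B,D,C,F,p,g,A]

Answer: B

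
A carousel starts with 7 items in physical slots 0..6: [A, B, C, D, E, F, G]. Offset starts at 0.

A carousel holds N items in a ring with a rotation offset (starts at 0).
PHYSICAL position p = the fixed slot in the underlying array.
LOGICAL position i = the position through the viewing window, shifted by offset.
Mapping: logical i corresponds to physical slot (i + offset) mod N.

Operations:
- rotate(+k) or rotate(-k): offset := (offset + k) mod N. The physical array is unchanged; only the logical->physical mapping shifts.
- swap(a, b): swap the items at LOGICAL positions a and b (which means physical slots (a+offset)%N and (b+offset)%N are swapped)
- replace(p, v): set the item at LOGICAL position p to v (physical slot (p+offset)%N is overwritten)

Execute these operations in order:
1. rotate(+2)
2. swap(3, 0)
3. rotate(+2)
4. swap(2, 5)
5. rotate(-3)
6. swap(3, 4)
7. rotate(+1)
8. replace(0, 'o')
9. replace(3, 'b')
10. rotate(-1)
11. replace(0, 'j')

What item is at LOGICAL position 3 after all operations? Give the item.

After op 1 (rotate(+2)): offset=2, physical=[A,B,C,D,E,F,G], logical=[C,D,E,F,G,A,B]
After op 2 (swap(3, 0)): offset=2, physical=[A,B,F,D,E,C,G], logical=[F,D,E,C,G,A,B]
After op 3 (rotate(+2)): offset=4, physical=[A,B,F,D,E,C,G], logical=[E,C,G,A,B,F,D]
After op 4 (swap(2, 5)): offset=4, physical=[A,B,G,D,E,C,F], logical=[E,C,F,A,B,G,D]
After op 5 (rotate(-3)): offset=1, physical=[A,B,G,D,E,C,F], logical=[B,G,D,E,C,F,A]
After op 6 (swap(3, 4)): offset=1, physical=[A,B,G,D,C,E,F], logical=[B,G,D,C,E,F,A]
After op 7 (rotate(+1)): offset=2, physical=[A,B,G,D,C,E,F], logical=[G,D,C,E,F,A,B]
After op 8 (replace(0, 'o')): offset=2, physical=[A,B,o,D,C,E,F], logical=[o,D,C,E,F,A,B]
After op 9 (replace(3, 'b')): offset=2, physical=[A,B,o,D,C,b,F], logical=[o,D,C,b,F,A,B]
After op 10 (rotate(-1)): offset=1, physical=[A,B,o,D,C,b,F], logical=[B,o,D,C,b,F,A]
After op 11 (replace(0, 'j')): offset=1, physical=[A,j,o,D,C,b,F], logical=[j,o,D,C,b,F,A]

Answer: C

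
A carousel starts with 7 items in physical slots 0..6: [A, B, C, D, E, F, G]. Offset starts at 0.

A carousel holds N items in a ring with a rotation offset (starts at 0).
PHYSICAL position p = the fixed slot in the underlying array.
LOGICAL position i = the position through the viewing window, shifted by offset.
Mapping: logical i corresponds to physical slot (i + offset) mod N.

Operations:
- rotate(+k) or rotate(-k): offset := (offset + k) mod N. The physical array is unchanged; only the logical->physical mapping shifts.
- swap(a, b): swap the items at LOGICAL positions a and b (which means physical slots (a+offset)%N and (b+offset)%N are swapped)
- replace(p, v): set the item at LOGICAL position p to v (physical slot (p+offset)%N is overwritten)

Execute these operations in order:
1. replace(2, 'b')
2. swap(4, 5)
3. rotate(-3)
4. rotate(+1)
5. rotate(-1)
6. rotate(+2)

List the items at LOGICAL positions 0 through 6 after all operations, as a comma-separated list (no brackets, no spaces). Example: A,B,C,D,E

After op 1 (replace(2, 'b')): offset=0, physical=[A,B,b,D,E,F,G], logical=[A,B,b,D,E,F,G]
After op 2 (swap(4, 5)): offset=0, physical=[A,B,b,D,F,E,G], logical=[A,B,b,D,F,E,G]
After op 3 (rotate(-3)): offset=4, physical=[A,B,b,D,F,E,G], logical=[F,E,G,A,B,b,D]
After op 4 (rotate(+1)): offset=5, physical=[A,B,b,D,F,E,G], logical=[E,G,A,B,b,D,F]
After op 5 (rotate(-1)): offset=4, physical=[A,B,b,D,F,E,G], logical=[F,E,G,A,B,b,D]
After op 6 (rotate(+2)): offset=6, physical=[A,B,b,D,F,E,G], logical=[G,A,B,b,D,F,E]

Answer: G,A,B,b,D,F,E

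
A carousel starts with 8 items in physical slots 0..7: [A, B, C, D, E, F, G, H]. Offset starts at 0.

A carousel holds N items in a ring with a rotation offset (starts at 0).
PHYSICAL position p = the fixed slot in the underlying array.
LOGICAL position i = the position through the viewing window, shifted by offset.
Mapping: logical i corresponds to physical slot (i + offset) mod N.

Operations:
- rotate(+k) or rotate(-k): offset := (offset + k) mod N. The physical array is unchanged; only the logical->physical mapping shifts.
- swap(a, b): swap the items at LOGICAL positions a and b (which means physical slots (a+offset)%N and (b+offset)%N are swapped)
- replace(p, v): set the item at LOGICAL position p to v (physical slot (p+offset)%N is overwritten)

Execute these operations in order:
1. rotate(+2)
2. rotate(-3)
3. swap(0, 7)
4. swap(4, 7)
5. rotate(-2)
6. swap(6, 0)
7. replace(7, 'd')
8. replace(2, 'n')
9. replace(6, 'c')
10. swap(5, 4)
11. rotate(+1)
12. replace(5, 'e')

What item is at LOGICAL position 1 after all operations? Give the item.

After op 1 (rotate(+2)): offset=2, physical=[A,B,C,D,E,F,G,H], logical=[C,D,E,F,G,H,A,B]
After op 2 (rotate(-3)): offset=7, physical=[A,B,C,D,E,F,G,H], logical=[H,A,B,C,D,E,F,G]
After op 3 (swap(0, 7)): offset=7, physical=[A,B,C,D,E,F,H,G], logical=[G,A,B,C,D,E,F,H]
After op 4 (swap(4, 7)): offset=7, physical=[A,B,C,H,E,F,D,G], logical=[G,A,B,C,H,E,F,D]
After op 5 (rotate(-2)): offset=5, physical=[A,B,C,H,E,F,D,G], logical=[F,D,G,A,B,C,H,E]
After op 6 (swap(6, 0)): offset=5, physical=[A,B,C,F,E,H,D,G], logical=[H,D,G,A,B,C,F,E]
After op 7 (replace(7, 'd')): offset=5, physical=[A,B,C,F,d,H,D,G], logical=[H,D,G,A,B,C,F,d]
After op 8 (replace(2, 'n')): offset=5, physical=[A,B,C,F,d,H,D,n], logical=[H,D,n,A,B,C,F,d]
After op 9 (replace(6, 'c')): offset=5, physical=[A,B,C,c,d,H,D,n], logical=[H,D,n,A,B,C,c,d]
After op 10 (swap(5, 4)): offset=5, physical=[A,C,B,c,d,H,D,n], logical=[H,D,n,A,C,B,c,d]
After op 11 (rotate(+1)): offset=6, physical=[A,C,B,c,d,H,D,n], logical=[D,n,A,C,B,c,d,H]
After op 12 (replace(5, 'e')): offset=6, physical=[A,C,B,e,d,H,D,n], logical=[D,n,A,C,B,e,d,H]

Answer: n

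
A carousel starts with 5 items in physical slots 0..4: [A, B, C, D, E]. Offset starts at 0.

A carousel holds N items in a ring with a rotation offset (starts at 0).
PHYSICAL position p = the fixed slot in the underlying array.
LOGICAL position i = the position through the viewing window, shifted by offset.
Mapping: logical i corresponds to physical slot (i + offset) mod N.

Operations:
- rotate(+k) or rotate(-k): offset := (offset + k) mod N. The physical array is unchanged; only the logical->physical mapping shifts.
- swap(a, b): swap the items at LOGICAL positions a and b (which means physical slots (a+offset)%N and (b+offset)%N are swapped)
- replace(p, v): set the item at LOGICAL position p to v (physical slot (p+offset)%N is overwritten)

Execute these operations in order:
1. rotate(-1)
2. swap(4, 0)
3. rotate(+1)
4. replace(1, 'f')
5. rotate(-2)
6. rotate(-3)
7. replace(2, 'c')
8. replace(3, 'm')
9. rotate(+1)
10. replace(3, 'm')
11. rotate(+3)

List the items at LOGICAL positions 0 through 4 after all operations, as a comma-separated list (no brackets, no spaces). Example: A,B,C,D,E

Answer: m,A,f,c,m

Derivation:
After op 1 (rotate(-1)): offset=4, physical=[A,B,C,D,E], logical=[E,A,B,C,D]
After op 2 (swap(4, 0)): offset=4, physical=[A,B,C,E,D], logical=[D,A,B,C,E]
After op 3 (rotate(+1)): offset=0, physical=[A,B,C,E,D], logical=[A,B,C,E,D]
After op 4 (replace(1, 'f')): offset=0, physical=[A,f,C,E,D], logical=[A,f,C,E,D]
After op 5 (rotate(-2)): offset=3, physical=[A,f,C,E,D], logical=[E,D,A,f,C]
After op 6 (rotate(-3)): offset=0, physical=[A,f,C,E,D], logical=[A,f,C,E,D]
After op 7 (replace(2, 'c')): offset=0, physical=[A,f,c,E,D], logical=[A,f,c,E,D]
After op 8 (replace(3, 'm')): offset=0, physical=[A,f,c,m,D], logical=[A,f,c,m,D]
After op 9 (rotate(+1)): offset=1, physical=[A,f,c,m,D], logical=[f,c,m,D,A]
After op 10 (replace(3, 'm')): offset=1, physical=[A,f,c,m,m], logical=[f,c,m,m,A]
After op 11 (rotate(+3)): offset=4, physical=[A,f,c,m,m], logical=[m,A,f,c,m]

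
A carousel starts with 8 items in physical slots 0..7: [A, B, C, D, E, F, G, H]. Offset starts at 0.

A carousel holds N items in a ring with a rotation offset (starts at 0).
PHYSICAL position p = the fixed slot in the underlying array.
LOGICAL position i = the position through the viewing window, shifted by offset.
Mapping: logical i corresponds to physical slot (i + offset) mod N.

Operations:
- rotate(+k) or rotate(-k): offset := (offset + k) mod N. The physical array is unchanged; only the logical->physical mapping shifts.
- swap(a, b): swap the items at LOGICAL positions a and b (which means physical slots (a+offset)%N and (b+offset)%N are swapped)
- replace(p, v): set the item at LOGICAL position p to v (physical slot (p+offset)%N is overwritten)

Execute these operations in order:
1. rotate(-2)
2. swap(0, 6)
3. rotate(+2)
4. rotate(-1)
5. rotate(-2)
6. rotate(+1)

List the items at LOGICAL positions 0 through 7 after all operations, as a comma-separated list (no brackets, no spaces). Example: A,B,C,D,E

After op 1 (rotate(-2)): offset=6, physical=[A,B,C,D,E,F,G,H], logical=[G,H,A,B,C,D,E,F]
After op 2 (swap(0, 6)): offset=6, physical=[A,B,C,D,G,F,E,H], logical=[E,H,A,B,C,D,G,F]
After op 3 (rotate(+2)): offset=0, physical=[A,B,C,D,G,F,E,H], logical=[A,B,C,D,G,F,E,H]
After op 4 (rotate(-1)): offset=7, physical=[A,B,C,D,G,F,E,H], logical=[H,A,B,C,D,G,F,E]
After op 5 (rotate(-2)): offset=5, physical=[A,B,C,D,G,F,E,H], logical=[F,E,H,A,B,C,D,G]
After op 6 (rotate(+1)): offset=6, physical=[A,B,C,D,G,F,E,H], logical=[E,H,A,B,C,D,G,F]

Answer: E,H,A,B,C,D,G,F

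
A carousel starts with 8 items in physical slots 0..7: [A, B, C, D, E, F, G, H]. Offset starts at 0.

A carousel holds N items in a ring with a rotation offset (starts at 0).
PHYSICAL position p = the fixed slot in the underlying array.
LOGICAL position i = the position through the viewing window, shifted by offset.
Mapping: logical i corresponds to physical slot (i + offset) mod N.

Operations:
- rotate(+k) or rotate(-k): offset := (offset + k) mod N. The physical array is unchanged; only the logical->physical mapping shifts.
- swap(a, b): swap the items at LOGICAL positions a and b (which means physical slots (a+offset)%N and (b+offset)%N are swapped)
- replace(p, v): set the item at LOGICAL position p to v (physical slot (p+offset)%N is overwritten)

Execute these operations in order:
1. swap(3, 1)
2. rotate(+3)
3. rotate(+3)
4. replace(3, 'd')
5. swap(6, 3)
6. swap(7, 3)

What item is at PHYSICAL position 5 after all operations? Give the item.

Answer: E

Derivation:
After op 1 (swap(3, 1)): offset=0, physical=[A,D,C,B,E,F,G,H], logical=[A,D,C,B,E,F,G,H]
After op 2 (rotate(+3)): offset=3, physical=[A,D,C,B,E,F,G,H], logical=[B,E,F,G,H,A,D,C]
After op 3 (rotate(+3)): offset=6, physical=[A,D,C,B,E,F,G,H], logical=[G,H,A,D,C,B,E,F]
After op 4 (replace(3, 'd')): offset=6, physical=[A,d,C,B,E,F,G,H], logical=[G,H,A,d,C,B,E,F]
After op 5 (swap(6, 3)): offset=6, physical=[A,E,C,B,d,F,G,H], logical=[G,H,A,E,C,B,d,F]
After op 6 (swap(7, 3)): offset=6, physical=[A,F,C,B,d,E,G,H], logical=[G,H,A,F,C,B,d,E]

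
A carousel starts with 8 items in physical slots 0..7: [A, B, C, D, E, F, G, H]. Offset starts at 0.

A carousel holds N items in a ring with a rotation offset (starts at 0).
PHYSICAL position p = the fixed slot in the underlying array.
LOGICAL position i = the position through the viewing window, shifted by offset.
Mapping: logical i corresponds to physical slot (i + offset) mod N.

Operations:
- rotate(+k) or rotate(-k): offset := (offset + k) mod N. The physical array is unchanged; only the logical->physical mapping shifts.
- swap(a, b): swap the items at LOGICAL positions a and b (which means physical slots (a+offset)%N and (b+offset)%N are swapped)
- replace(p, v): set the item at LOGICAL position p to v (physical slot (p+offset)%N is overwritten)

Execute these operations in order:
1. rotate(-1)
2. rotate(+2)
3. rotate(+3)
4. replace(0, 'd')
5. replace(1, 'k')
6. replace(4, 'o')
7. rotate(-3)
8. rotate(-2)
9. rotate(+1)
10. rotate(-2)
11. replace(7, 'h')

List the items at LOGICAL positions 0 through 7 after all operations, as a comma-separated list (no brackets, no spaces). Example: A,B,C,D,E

Answer: G,H,o,B,C,D,d,h

Derivation:
After op 1 (rotate(-1)): offset=7, physical=[A,B,C,D,E,F,G,H], logical=[H,A,B,C,D,E,F,G]
After op 2 (rotate(+2)): offset=1, physical=[A,B,C,D,E,F,G,H], logical=[B,C,D,E,F,G,H,A]
After op 3 (rotate(+3)): offset=4, physical=[A,B,C,D,E,F,G,H], logical=[E,F,G,H,A,B,C,D]
After op 4 (replace(0, 'd')): offset=4, physical=[A,B,C,D,d,F,G,H], logical=[d,F,G,H,A,B,C,D]
After op 5 (replace(1, 'k')): offset=4, physical=[A,B,C,D,d,k,G,H], logical=[d,k,G,H,A,B,C,D]
After op 6 (replace(4, 'o')): offset=4, physical=[o,B,C,D,d,k,G,H], logical=[d,k,G,H,o,B,C,D]
After op 7 (rotate(-3)): offset=1, physical=[o,B,C,D,d,k,G,H], logical=[B,C,D,d,k,G,H,o]
After op 8 (rotate(-2)): offset=7, physical=[o,B,C,D,d,k,G,H], logical=[H,o,B,C,D,d,k,G]
After op 9 (rotate(+1)): offset=0, physical=[o,B,C,D,d,k,G,H], logical=[o,B,C,D,d,k,G,H]
After op 10 (rotate(-2)): offset=6, physical=[o,B,C,D,d,k,G,H], logical=[G,H,o,B,C,D,d,k]
After op 11 (replace(7, 'h')): offset=6, physical=[o,B,C,D,d,h,G,H], logical=[G,H,o,B,C,D,d,h]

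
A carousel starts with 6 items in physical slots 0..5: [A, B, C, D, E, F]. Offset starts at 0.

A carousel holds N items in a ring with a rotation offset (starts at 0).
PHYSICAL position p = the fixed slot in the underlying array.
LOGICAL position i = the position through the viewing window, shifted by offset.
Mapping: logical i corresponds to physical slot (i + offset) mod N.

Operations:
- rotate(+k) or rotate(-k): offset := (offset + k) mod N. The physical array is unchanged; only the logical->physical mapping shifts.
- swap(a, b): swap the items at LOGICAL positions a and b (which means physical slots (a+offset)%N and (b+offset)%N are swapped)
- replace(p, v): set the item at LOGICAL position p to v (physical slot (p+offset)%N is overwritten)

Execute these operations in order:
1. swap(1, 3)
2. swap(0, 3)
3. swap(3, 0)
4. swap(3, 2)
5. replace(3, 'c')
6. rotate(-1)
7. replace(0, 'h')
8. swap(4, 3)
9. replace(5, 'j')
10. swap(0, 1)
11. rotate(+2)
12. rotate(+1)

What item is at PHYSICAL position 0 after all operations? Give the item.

Answer: h

Derivation:
After op 1 (swap(1, 3)): offset=0, physical=[A,D,C,B,E,F], logical=[A,D,C,B,E,F]
After op 2 (swap(0, 3)): offset=0, physical=[B,D,C,A,E,F], logical=[B,D,C,A,E,F]
After op 3 (swap(3, 0)): offset=0, physical=[A,D,C,B,E,F], logical=[A,D,C,B,E,F]
After op 4 (swap(3, 2)): offset=0, physical=[A,D,B,C,E,F], logical=[A,D,B,C,E,F]
After op 5 (replace(3, 'c')): offset=0, physical=[A,D,B,c,E,F], logical=[A,D,B,c,E,F]
After op 6 (rotate(-1)): offset=5, physical=[A,D,B,c,E,F], logical=[F,A,D,B,c,E]
After op 7 (replace(0, 'h')): offset=5, physical=[A,D,B,c,E,h], logical=[h,A,D,B,c,E]
After op 8 (swap(4, 3)): offset=5, physical=[A,D,c,B,E,h], logical=[h,A,D,c,B,E]
After op 9 (replace(5, 'j')): offset=5, physical=[A,D,c,B,j,h], logical=[h,A,D,c,B,j]
After op 10 (swap(0, 1)): offset=5, physical=[h,D,c,B,j,A], logical=[A,h,D,c,B,j]
After op 11 (rotate(+2)): offset=1, physical=[h,D,c,B,j,A], logical=[D,c,B,j,A,h]
After op 12 (rotate(+1)): offset=2, physical=[h,D,c,B,j,A], logical=[c,B,j,A,h,D]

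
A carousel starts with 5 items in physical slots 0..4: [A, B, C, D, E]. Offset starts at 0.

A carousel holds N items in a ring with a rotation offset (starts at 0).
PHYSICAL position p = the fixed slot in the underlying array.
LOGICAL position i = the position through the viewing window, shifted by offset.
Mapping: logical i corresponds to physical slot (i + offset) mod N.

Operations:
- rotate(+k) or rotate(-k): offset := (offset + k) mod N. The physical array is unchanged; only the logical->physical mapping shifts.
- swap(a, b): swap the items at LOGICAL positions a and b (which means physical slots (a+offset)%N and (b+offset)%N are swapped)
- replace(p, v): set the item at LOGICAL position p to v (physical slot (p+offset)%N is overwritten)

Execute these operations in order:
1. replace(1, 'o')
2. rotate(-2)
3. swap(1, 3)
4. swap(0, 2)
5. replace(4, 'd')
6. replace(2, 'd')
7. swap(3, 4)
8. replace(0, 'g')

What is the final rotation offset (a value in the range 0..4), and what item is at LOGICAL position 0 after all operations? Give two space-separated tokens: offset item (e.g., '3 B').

After op 1 (replace(1, 'o')): offset=0, physical=[A,o,C,D,E], logical=[A,o,C,D,E]
After op 2 (rotate(-2)): offset=3, physical=[A,o,C,D,E], logical=[D,E,A,o,C]
After op 3 (swap(1, 3)): offset=3, physical=[A,E,C,D,o], logical=[D,o,A,E,C]
After op 4 (swap(0, 2)): offset=3, physical=[D,E,C,A,o], logical=[A,o,D,E,C]
After op 5 (replace(4, 'd')): offset=3, physical=[D,E,d,A,o], logical=[A,o,D,E,d]
After op 6 (replace(2, 'd')): offset=3, physical=[d,E,d,A,o], logical=[A,o,d,E,d]
After op 7 (swap(3, 4)): offset=3, physical=[d,d,E,A,o], logical=[A,o,d,d,E]
After op 8 (replace(0, 'g')): offset=3, physical=[d,d,E,g,o], logical=[g,o,d,d,E]

Answer: 3 g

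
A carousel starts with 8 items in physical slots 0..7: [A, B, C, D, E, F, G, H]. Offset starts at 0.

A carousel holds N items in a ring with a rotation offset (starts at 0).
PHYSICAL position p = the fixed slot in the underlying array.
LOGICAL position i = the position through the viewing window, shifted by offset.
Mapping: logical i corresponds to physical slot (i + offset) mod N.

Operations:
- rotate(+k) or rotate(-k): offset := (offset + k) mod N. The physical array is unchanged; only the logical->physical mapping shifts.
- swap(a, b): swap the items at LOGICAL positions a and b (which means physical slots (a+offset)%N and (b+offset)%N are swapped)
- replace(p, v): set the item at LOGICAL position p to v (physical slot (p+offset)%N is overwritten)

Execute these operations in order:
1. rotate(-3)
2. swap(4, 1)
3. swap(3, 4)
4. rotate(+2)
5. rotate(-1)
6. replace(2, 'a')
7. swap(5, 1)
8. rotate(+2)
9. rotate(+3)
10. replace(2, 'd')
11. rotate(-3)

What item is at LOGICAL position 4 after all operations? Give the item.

After op 1 (rotate(-3)): offset=5, physical=[A,B,C,D,E,F,G,H], logical=[F,G,H,A,B,C,D,E]
After op 2 (swap(4, 1)): offset=5, physical=[A,G,C,D,E,F,B,H], logical=[F,B,H,A,G,C,D,E]
After op 3 (swap(3, 4)): offset=5, physical=[G,A,C,D,E,F,B,H], logical=[F,B,H,G,A,C,D,E]
After op 4 (rotate(+2)): offset=7, physical=[G,A,C,D,E,F,B,H], logical=[H,G,A,C,D,E,F,B]
After op 5 (rotate(-1)): offset=6, physical=[G,A,C,D,E,F,B,H], logical=[B,H,G,A,C,D,E,F]
After op 6 (replace(2, 'a')): offset=6, physical=[a,A,C,D,E,F,B,H], logical=[B,H,a,A,C,D,E,F]
After op 7 (swap(5, 1)): offset=6, physical=[a,A,C,H,E,F,B,D], logical=[B,D,a,A,C,H,E,F]
After op 8 (rotate(+2)): offset=0, physical=[a,A,C,H,E,F,B,D], logical=[a,A,C,H,E,F,B,D]
After op 9 (rotate(+3)): offset=3, physical=[a,A,C,H,E,F,B,D], logical=[H,E,F,B,D,a,A,C]
After op 10 (replace(2, 'd')): offset=3, physical=[a,A,C,H,E,d,B,D], logical=[H,E,d,B,D,a,A,C]
After op 11 (rotate(-3)): offset=0, physical=[a,A,C,H,E,d,B,D], logical=[a,A,C,H,E,d,B,D]

Answer: E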